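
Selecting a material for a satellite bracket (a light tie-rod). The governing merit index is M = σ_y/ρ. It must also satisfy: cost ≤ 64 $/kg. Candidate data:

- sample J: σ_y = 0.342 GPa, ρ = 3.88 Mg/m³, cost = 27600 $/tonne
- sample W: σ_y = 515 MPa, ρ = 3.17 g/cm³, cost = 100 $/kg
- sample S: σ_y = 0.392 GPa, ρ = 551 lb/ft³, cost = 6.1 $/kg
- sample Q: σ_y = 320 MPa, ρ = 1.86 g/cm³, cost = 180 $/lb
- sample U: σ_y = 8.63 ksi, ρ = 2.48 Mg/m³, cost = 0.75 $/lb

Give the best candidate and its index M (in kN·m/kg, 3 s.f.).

Screen on constraints: cost ≤ 64 $/kg. Survivors: sample J, sample S, sample U.
In SI units:
  sample J: σ_y = 342.0 MPa, ρ = 3880 kg/m³
  sample S: σ_y = 392.0 MPa, ρ = 8826 kg/m³
  sample U: σ_y = 59.50 MPa, ρ = 2480 kg/m³
  sample J: M = 88.1 kN·m/kg
  sample S: M = 44.4 kN·m/kg
  sample U: M = 24.0 kN·m/kg
Sample J has the largest M.

sample J, M = 88.1 kN·m/kg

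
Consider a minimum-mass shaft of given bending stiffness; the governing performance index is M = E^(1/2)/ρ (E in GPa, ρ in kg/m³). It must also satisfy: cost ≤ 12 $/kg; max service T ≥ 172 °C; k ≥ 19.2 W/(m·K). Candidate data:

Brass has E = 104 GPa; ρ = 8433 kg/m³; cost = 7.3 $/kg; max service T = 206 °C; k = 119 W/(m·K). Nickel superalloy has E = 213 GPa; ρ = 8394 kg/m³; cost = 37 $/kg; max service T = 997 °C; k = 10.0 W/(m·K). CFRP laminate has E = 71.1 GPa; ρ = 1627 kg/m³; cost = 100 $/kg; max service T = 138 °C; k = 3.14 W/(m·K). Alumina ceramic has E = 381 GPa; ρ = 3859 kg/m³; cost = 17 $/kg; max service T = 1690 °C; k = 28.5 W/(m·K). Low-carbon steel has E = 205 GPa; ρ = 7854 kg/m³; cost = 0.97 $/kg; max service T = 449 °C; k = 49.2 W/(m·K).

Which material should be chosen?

Screen on constraints: cost ≤ 12 $/kg; max service T ≥ 172 °C; k ≥ 19.2 W/(m·K). Survivors: brass, low-carbon steel.
Evaluate M for each candidate:
  low-carbon steel: M = 1.82×10⁻³
  brass: M = 1.21×10⁻³
Low-carbon steel has the largest M.

low-carbon steel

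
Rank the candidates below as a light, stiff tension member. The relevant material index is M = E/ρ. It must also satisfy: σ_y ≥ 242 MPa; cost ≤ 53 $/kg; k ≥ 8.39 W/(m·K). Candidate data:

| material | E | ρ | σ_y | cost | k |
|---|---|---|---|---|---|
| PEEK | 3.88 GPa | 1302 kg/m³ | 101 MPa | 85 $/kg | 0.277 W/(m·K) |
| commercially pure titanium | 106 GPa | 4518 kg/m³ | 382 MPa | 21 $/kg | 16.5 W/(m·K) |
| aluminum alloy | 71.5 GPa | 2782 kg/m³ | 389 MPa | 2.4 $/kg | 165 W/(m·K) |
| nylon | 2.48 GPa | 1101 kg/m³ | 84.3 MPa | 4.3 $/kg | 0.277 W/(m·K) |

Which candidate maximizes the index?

aluminum alloy

Screen on constraints: σ_y ≥ 242 MPa; cost ≤ 53 $/kg; k ≥ 8.39 W/(m·K). Survivors: commercially pure titanium, aluminum alloy.
Per-candidate index values:
  aluminum alloy: M = 25.7 MN·m/kg
  commercially pure titanium: M = 23.5 MN·m/kg
Aluminum alloy ranks first.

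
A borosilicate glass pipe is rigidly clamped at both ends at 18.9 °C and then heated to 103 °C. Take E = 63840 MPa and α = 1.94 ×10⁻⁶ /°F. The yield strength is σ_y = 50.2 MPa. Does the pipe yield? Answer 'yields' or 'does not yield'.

does not yield

E = 63840 MPa = 63.84 GPa.
α = 1.94×10⁻⁶/°F × 9/5 = 3.49×10⁻⁶/K.
ΔT = 84.10 K. Constrained thermal stress σ = E·α·ΔT = 63.84×10³ MPa × 3.49×10⁻⁶ × 84.10 = 18.7 MPa (compressive).
Compare to σ_y = 50.2 MPa: σ < σ_y, so it does not yield.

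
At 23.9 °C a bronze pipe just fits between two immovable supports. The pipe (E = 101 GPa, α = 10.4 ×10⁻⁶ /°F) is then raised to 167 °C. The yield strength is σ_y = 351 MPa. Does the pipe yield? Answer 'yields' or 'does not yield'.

α = 10.4×10⁻⁶/°F × 9/5 = 18.7×10⁻⁶/K.
ΔT = 143.1 K. Constrained thermal stress σ = E·α·ΔT = 101.0×10³ MPa × 18.7×10⁻⁶ × 143.1 = 271 MPa (compressive).
Compare to σ_y = 351 MPa: σ < σ_y, so it does not yield.

does not yield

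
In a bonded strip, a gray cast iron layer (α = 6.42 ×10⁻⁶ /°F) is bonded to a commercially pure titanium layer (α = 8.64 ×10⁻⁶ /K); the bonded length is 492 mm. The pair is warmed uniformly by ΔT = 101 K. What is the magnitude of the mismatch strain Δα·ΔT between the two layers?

gray cast iron: α = 6.42×10⁻⁶/°F × 9/5 = 11.6×10⁻⁶/K.
Δα = |11.6 − 8.64|×10⁻⁶/K = 2.92×10⁻⁶/K.
Mismatch strain = Δα·ΔT = 2.92×10⁻⁶ × 101.0 = 2.95×10⁻⁴.

2.95×10⁻⁴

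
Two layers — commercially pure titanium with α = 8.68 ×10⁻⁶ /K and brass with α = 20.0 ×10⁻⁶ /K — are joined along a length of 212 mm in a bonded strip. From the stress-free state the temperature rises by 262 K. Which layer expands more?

α(commercially pure titanium) = 8.68×10⁻⁶/K vs α(brass) = 20.0×10⁻⁶/K.
Higher α expands more for the same ΔT: brass.

brass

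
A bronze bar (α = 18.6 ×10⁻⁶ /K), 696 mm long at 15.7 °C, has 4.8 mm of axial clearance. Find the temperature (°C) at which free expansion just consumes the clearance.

α·L₀·ΔT = 4.8 mm ⇒ ΔT = 4.8 / (18.6×10⁻⁶ × 696.0) = 370.8 K.
T = 15.7 + 370.8 = 386.5 °C.

386 °C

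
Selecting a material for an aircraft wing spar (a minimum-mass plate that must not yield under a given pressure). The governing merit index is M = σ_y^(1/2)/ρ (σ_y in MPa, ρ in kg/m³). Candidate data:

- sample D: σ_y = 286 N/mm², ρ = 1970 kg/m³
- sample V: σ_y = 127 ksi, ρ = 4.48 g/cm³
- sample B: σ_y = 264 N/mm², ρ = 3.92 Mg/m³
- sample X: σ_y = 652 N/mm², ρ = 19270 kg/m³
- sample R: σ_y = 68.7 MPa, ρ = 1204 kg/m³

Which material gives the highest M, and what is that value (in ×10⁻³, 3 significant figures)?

sample D, M = 8.58×10⁻³

Putting every candidate on a common basis:
  sample D: σ_y = 286.0 MPa, ρ = 1970 kg/m³
  sample V: σ_y = 875.6 MPa, ρ = 4480 kg/m³
  sample B: σ_y = 264.0 MPa, ρ = 3920 kg/m³
  sample X: σ_y = 652.0 MPa, ρ = 19270 kg/m³
  sample R: σ_y = 68.70 MPa, ρ = 1204 kg/m³
  sample D: M = 8.58×10⁻³
  sample R: M = 6.88×10⁻³
  sample V: M = 6.61×10⁻³
  sample B: M = 4.14×10⁻³
  sample X: M = 1.33×10⁻³
Sample D ranks first.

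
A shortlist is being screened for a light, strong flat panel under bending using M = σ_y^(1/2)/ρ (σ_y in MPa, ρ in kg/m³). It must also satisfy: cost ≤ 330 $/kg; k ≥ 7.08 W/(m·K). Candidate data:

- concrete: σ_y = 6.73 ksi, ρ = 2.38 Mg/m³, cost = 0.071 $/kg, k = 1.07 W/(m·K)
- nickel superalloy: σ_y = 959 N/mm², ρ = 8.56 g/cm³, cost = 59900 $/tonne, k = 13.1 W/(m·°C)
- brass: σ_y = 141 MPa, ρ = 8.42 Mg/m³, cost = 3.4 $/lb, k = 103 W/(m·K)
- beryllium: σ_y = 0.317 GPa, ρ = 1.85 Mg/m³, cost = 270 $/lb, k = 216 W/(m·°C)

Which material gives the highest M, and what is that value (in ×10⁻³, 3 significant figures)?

Screen on constraints: cost ≤ 330 $/kg; k ≥ 7.08 W/(m·K). Survivors: nickel superalloy, brass.
In SI units:
  nickel superalloy: σ_y = 959.0 MPa, ρ = 8560 kg/m³
  brass: σ_y = 141.0 MPa, ρ = 8420 kg/m³
  nickel superalloy: M = 3.62×10⁻³
  brass: M = 1.41×10⁻³
Nickel superalloy ranks first.

nickel superalloy, M = 3.62×10⁻³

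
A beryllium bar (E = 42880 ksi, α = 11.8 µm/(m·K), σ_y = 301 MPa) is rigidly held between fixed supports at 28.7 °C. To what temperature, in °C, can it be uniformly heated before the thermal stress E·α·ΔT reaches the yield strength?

E = 42880 ksi = 295.6 GPa.
E·α·ΔT = 301.0 MPa ⇒ ΔT = 301.0 / (295.6×10³ × 11.8×10⁻⁶) = 86.28 K.
T = 28.7 + 86.28 = 115.0 °C.

115 °C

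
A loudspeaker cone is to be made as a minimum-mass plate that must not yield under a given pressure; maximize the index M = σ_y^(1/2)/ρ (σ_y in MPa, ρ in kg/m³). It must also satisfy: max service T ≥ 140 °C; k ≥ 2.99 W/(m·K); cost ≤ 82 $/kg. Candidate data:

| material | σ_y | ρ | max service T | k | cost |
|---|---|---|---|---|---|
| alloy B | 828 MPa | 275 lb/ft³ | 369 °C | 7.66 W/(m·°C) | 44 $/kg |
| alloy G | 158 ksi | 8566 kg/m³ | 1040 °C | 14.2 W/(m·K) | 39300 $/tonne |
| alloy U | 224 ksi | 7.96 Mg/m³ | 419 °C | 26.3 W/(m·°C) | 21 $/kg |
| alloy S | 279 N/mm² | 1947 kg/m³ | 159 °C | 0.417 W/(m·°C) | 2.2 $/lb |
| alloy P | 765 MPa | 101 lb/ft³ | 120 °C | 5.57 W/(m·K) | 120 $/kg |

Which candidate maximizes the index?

Screen on constraints: max service T ≥ 140 °C; k ≥ 2.99 W/(m·K); cost ≤ 82 $/kg. Survivors: alloy B, alloy G, alloy U.
Putting every candidate on a common basis:
  alloy B: σ_y = 828.0 MPa, ρ = 4405 kg/m³
  alloy G: σ_y = 1089 MPa, ρ = 8566 kg/m³
  alloy U: σ_y = 1544 MPa, ρ = 7960 kg/m³
  alloy B: M = 6.53×10⁻³
  alloy U: M = 4.94×10⁻³
  alloy G: M = 3.85×10⁻³
Highest index: alloy B.

alloy B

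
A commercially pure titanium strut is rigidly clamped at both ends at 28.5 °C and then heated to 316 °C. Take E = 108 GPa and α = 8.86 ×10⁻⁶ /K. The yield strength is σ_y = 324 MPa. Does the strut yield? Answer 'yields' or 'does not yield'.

ΔT = 287.5 K. Constrained thermal stress σ = E·α·ΔT = 108.0×10³ MPa × 8.86×10⁻⁶ × 287.5 = 275 MPa (compressive).
Compare to σ_y = 324 MPa: σ < σ_y, so it does not yield.

does not yield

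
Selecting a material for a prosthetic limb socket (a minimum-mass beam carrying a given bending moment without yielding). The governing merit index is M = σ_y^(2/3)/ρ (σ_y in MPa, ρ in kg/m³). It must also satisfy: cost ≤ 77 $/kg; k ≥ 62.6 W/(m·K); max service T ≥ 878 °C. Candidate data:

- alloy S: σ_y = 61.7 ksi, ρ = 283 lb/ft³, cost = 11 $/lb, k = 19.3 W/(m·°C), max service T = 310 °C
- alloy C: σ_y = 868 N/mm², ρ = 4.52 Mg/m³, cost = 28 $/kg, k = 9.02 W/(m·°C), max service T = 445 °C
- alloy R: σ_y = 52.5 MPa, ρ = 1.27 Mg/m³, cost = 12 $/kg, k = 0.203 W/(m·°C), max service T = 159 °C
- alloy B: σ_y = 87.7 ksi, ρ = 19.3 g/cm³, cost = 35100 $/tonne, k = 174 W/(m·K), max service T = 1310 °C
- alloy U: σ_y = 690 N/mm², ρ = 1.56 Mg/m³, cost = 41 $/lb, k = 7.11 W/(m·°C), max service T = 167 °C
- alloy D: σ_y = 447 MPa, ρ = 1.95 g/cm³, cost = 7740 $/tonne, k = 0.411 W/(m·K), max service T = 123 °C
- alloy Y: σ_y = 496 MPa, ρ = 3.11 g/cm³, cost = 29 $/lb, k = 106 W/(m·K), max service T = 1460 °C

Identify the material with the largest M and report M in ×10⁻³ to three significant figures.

Screen on constraints: cost ≤ 77 $/kg; k ≥ 62.6 W/(m·K); max service T ≥ 878 °C. Survivors: alloy B, alloy Y.
In SI units:
  alloy B: σ_y = 604.7 MPa, ρ = 19300 kg/m³
  alloy Y: σ_y = 496.0 MPa, ρ = 3110 kg/m³
  alloy Y: M = 20.1×10⁻³
  alloy B: M = 3.71×10⁻³
The maximum is for alloy Y.

alloy Y, M = 20.1×10⁻³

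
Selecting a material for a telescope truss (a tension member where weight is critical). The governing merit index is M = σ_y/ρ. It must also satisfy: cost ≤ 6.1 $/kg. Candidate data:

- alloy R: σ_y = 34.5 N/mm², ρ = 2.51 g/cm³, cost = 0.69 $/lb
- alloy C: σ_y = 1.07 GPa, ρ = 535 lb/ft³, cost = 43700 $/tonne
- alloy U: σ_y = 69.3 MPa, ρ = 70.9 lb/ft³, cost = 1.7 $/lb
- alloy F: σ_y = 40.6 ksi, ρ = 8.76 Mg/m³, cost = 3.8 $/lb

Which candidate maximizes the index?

alloy U

Screen on constraints: cost ≤ 6.1 $/kg. Survivors: alloy R, alloy U.
Putting every candidate on a common basis:
  alloy R: σ_y = 34.50 MPa, ρ = 2510 kg/m³
  alloy U: σ_y = 69.30 MPa, ρ = 1136 kg/m³
  alloy U: M = 61.0 kN·m/kg
  alloy R: M = 13.7 kN·m/kg
Alloy U has the largest M.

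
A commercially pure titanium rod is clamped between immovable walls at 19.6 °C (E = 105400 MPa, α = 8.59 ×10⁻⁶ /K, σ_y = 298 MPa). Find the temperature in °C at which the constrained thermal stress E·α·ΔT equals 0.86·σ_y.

E = 105400 MPa = 105.4 GPa.
E·α·ΔT = 256.3 MPa ⇒ ΔT = 256.3 / (105.4×10³ × 8.59×10⁻⁶) = 283.1 K.
T = 19.6 + 283.1 = 302.7 °C.

303 °C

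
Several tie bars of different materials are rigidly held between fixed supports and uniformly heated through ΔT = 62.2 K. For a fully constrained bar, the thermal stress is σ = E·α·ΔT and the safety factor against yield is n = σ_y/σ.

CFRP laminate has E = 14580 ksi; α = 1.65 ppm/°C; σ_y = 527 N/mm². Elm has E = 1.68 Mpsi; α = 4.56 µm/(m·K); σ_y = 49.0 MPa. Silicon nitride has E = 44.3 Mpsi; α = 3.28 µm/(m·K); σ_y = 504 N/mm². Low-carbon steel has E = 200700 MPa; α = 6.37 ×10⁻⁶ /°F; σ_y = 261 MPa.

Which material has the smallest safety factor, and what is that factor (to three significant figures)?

Per material, after unit conversion:
  CFRP laminate: E = 100.5, α = 1.65, σ_y = 527.0 → σ = 10.3 MPa, n = 51.1
  elm: E = 11.58, α = 4.56, σ_y = 49.00 → σ = 3.29 MPa, n = 14.9
  silicon nitride: E = 305.4, α = 3.28, σ_y = 504.0 → σ = 62.3 MPa, n = 8.09
  low-carbon steel: E = 200.7, α = 11.5, σ_y = 261.0 → σ = 143 MPa, n = 1.82
Low-carbon steel has the lowest safety factor, n = 1.82.

low-carbon steel, n = 1.82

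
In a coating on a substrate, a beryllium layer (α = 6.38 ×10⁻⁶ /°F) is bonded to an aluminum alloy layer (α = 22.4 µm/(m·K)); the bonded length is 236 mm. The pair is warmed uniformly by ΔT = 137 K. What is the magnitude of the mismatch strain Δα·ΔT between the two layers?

beryllium: α = 6.38×10⁻⁶/°F × 9/5 = 11.5×10⁻⁶/K.
Δα = |11.5 − 22.4|×10⁻⁶/K = 10.9×10⁻⁶/K.
Mismatch strain = Δα·ΔT = 10.9×10⁻⁶ × 137.0 = 1.50×10⁻³.

1.50×10⁻³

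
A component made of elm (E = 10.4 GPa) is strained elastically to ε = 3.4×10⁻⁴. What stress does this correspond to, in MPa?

σ = E·ε = 10400 MPa × 3.4×10⁻⁴ = 3.54 MPa.

3.54 MPa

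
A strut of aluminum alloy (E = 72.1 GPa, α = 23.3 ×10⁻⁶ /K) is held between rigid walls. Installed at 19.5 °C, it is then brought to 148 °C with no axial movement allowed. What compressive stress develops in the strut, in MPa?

216 MPa

ΔT = 128.5 K. Constrained thermal stress σ = E·α·ΔT = 72.10×10³ MPa × 23.3×10⁻⁶ × 128.5 = 216 MPa (compressive).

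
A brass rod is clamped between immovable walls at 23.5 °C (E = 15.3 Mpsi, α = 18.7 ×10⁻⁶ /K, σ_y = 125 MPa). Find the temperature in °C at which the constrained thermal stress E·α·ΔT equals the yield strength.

E = 15.3 Mpsi = 105.5 GPa.
E·α·ΔT = 125.0 MPa ⇒ ΔT = 125.0 / (105.5×10³ × 18.7×10⁻⁶) = 63.37 K.
T = 23.5 + 63.37 = 86.87 °C.

86.9 °C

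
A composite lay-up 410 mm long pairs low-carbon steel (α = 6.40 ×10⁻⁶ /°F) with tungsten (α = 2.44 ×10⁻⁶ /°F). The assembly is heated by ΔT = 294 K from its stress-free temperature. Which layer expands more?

low-carbon steel: α = 6.40×10⁻⁶/°F × 9/5 = 11.5×10⁻⁶/K.
tungsten: α = 2.44×10⁻⁶/°F × 9/5 = 4.39×10⁻⁶/K.
α(low-carbon steel) = 11.5×10⁻⁶/K vs α(tungsten) = 4.39×10⁻⁶/K.
Higher α expands more for the same ΔT: low-carbon steel.

low-carbon steel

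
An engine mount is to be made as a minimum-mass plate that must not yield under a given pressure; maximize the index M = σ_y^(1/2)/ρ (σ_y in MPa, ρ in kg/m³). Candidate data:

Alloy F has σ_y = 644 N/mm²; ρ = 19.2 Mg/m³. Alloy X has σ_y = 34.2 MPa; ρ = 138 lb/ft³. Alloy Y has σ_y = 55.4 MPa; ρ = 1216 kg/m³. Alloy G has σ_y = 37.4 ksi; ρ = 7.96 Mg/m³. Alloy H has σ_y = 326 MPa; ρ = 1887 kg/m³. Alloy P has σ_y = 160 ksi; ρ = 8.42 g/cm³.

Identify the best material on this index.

Normalizing units and computing the index:
  alloy F: σ_y = 644.0 MPa, ρ = 19200 kg/m³
  alloy X: σ_y = 34.20 MPa, ρ = 2211 kg/m³
  alloy Y: σ_y = 55.40 MPa, ρ = 1216 kg/m³
  alloy G: σ_y = 257.9 MPa, ρ = 7960 kg/m³
  alloy H: σ_y = 326.0 MPa, ρ = 1887 kg/m³
  alloy P: σ_y = 1103 MPa, ρ = 8420 kg/m³
  alloy H: M = 9.57×10⁻³
  alloy Y: M = 6.12×10⁻³
  alloy P: M = 3.94×10⁻³
  alloy X: M = 2.65×10⁻³
  alloy G: M = 2.02×10⁻³
  alloy F: M = 1.32×10⁻³
Alloy H has the largest M.

alloy H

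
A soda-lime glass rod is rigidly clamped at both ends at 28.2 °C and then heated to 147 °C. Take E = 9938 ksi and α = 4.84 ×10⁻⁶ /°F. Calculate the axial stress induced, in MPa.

70.9 MPa

E = 9938 ksi = 68.52 GPa.
α = 4.84×10⁻⁶/°F × 9/5 = 8.71×10⁻⁶/K.
ΔT = 118.8 K. Constrained thermal stress σ = E·α·ΔT = 68.52×10³ MPa × 8.71×10⁻⁶ × 118.8 = 70.9 MPa (compressive).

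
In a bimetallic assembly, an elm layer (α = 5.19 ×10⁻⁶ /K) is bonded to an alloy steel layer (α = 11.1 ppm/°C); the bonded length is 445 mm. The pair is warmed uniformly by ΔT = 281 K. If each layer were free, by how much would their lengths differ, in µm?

Δα = |5.19 − 11.1|×10⁻⁶/K = 5.91×10⁻⁶/K.
ΔL_mismatch = Δα·L·ΔT = 5.91×10⁻⁶ × 445.0 mm × 281.0 K = 739 µm.

739 µm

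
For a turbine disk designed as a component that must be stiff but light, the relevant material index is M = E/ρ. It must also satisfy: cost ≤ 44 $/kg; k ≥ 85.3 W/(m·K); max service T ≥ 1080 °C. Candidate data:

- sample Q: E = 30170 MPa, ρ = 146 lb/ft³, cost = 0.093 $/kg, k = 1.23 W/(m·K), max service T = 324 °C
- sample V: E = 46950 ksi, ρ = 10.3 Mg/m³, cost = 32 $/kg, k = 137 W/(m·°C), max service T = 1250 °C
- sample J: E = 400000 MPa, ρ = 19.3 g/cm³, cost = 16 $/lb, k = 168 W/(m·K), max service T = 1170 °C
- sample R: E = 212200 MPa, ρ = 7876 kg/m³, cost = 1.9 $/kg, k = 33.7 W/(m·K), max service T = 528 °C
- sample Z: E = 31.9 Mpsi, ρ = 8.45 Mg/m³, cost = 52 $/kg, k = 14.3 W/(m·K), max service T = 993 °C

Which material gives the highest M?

Screen on constraints: cost ≤ 44 $/kg; k ≥ 85.3 W/(m·K); max service T ≥ 1080 °C. Survivors: sample V, sample J.
Normalizing units and computing the index:
  sample V: E = 323.7 GPa, ρ = 10300 kg/m³
  sample J: E = 400.0 GPa, ρ = 19300 kg/m³
  sample V: M = 31.4 MN·m/kg
  sample J: M = 20.7 MN·m/kg
Sample V has the largest M.

sample V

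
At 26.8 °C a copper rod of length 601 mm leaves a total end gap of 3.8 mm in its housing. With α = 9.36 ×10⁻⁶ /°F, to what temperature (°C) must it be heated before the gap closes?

α = 9.36×10⁻⁶/°F × 9/5 = 16.8×10⁻⁶/K.
α·L₀·ΔT = 3.8 mm ⇒ ΔT = 3.8 / (16.8×10⁻⁶ × 601.0) = 375.3 K.
T = 26.8 + 375.3 = 402.1 °C.

402 °C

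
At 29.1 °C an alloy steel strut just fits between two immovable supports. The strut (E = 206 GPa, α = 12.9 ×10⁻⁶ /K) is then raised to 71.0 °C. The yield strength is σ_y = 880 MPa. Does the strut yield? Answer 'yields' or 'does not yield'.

ΔT = 41.90 K. Constrained thermal stress σ = E·α·ΔT = 206.0×10³ MPa × 12.9×10⁻⁶ × 41.90 = 111 MPa (compressive).
Compare to σ_y = 880 MPa: σ < σ_y, so it does not yield.

does not yield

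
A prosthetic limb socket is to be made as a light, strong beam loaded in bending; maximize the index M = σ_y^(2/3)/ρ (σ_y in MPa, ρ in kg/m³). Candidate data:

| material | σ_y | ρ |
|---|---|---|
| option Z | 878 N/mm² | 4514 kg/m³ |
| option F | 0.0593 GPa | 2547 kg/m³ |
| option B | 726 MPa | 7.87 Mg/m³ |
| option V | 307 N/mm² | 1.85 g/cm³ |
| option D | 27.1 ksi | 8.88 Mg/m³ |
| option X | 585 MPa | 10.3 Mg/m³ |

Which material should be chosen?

Convert each candidate to consistent units, then evaluate M:
  option Z: σ_y = 878.0 MPa, ρ = 4514 kg/m³
  option F: σ_y = 59.30 MPa, ρ = 2547 kg/m³
  option B: σ_y = 726.0 MPa, ρ = 7870 kg/m³
  option V: σ_y = 307.0 MPa, ρ = 1850 kg/m³
  option D: σ_y = 186.8 MPa, ρ = 8880 kg/m³
  option X: σ_y = 585.0 MPa, ρ = 10300 kg/m³
  option V: M = 24.6×10⁻³
  option Z: M = 20.3×10⁻³
  option B: M = 10.3×10⁻³
  option X: M = 6.79×10⁻³
  option F: M = 5.97×10⁻³
  option D: M = 3.68×10⁻³
Option V has the largest M.

option V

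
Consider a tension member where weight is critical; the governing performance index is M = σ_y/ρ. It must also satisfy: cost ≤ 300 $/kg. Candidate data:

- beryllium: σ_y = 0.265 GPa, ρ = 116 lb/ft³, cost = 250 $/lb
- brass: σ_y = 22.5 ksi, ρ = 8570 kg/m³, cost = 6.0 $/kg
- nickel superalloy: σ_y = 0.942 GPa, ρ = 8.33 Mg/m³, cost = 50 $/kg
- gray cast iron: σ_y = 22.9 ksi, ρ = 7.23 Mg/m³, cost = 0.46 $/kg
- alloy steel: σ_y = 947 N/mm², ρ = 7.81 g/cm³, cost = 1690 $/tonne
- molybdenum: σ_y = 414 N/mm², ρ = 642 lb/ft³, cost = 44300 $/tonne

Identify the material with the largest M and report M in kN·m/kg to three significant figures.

Screen on constraints: cost ≤ 300 $/kg. Survivors: brass, nickel superalloy, gray cast iron, alloy steel, molybdenum.
Convert each candidate to consistent units, then evaluate M:
  brass: σ_y = 155.1 MPa, ρ = 8570 kg/m³
  nickel superalloy: σ_y = 942.0 MPa, ρ = 8330 kg/m³
  gray cast iron: σ_y = 157.9 MPa, ρ = 7230 kg/m³
  alloy steel: σ_y = 947.0 MPa, ρ = 7810 kg/m³
  molybdenum: σ_y = 414.0 MPa, ρ = 10280 kg/m³
  alloy steel: M = 121 kN·m/kg
  nickel superalloy: M = 113 kN·m/kg
  molybdenum: M = 40.3 kN·m/kg
  gray cast iron: M = 21.8 kN·m/kg
  brass: M = 18.1 kN·m/kg
The maximum is for alloy steel.

alloy steel, M = 121 kN·m/kg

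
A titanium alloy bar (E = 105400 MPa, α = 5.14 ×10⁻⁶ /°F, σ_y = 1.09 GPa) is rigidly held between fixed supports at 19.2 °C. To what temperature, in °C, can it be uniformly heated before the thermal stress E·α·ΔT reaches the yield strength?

1140 °C

E = 105400 MPa = 105.4 GPa.
α = 5.14×10⁻⁶/°F × 9/5 = 9.25×10⁻⁶/K.
σ_y = 1.09 GPa = 1090 MPa.
E·α·ΔT = 1090 MPa ⇒ ΔT = 1090 / (105.4×10³ × 9.25×10⁻⁶) = 1118 K.
T = 19.2 + 1118 = 1137 °C.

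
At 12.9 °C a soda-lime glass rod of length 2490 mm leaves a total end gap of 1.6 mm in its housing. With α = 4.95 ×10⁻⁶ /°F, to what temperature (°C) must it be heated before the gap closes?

85.0 °C

α = 4.95×10⁻⁶/°F × 9/5 = 8.91×10⁻⁶/K.
α·L₀·ΔT = 1.6 mm ⇒ ΔT = 1.6 / (8.91×10⁻⁶ × 2490.0) = 72.12 K.
T = 12.9 + 72.12 = 85.02 °C.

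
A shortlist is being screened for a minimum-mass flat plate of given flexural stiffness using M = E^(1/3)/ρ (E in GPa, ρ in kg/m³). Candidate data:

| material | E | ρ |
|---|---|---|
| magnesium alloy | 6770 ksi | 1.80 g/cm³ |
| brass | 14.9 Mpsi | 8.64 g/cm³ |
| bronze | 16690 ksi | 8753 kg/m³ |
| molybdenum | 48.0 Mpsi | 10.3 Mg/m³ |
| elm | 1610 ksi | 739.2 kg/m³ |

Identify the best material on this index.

elm

Putting every candidate on a common basis:
  magnesium alloy: E = 46.68 GPa, ρ = 1800 kg/m³
  brass: E = 102.7 GPa, ρ = 8640 kg/m³
  bronze: E = 115.1 GPa, ρ = 8753 kg/m³
  molybdenum: E = 330.9 GPa, ρ = 10300 kg/m³
  elm: E = 11.10 GPa, ρ = 739.2 kg/m³
  elm: M = 3.02×10⁻³
  magnesium alloy: M = 2.00×10⁻³
  molybdenum: M = 0.672×10⁻³
  bronze: M = 0.556×10⁻³
  brass: M = 0.542×10⁻³
The maximum is for elm.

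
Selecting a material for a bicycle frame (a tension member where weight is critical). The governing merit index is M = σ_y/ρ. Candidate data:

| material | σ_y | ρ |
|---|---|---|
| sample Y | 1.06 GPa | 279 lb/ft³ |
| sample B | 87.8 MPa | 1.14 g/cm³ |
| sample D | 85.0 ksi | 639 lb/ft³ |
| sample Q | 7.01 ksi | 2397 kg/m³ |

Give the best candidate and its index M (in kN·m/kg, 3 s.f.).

sample Y, M = 237 kN·m/kg

After converting to SI:
  sample Y: σ_y = 1060 MPa, ρ = 4469 kg/m³
  sample B: σ_y = 87.80 MPa, ρ = 1140 kg/m³
  sample D: σ_y = 586.1 MPa, ρ = 10240 kg/m³
  sample Q: σ_y = 48.33 MPa, ρ = 2397 kg/m³
  sample Y: M = 237 kN·m/kg
  sample B: M = 77.0 kN·m/kg
  sample D: M = 57.3 kN·m/kg
  sample Q: M = 20.2 kN·m/kg
The maximum is for sample Y.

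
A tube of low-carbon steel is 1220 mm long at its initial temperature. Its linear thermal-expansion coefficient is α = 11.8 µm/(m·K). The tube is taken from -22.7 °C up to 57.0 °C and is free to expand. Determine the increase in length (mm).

1.15 mm

ΔT = 57.0 − (-22.7) = 79.70 K.
ΔL = α·L₀·ΔT = 11.8×10⁻⁶ × 1220 mm × 79.70 K = 1.15 mm.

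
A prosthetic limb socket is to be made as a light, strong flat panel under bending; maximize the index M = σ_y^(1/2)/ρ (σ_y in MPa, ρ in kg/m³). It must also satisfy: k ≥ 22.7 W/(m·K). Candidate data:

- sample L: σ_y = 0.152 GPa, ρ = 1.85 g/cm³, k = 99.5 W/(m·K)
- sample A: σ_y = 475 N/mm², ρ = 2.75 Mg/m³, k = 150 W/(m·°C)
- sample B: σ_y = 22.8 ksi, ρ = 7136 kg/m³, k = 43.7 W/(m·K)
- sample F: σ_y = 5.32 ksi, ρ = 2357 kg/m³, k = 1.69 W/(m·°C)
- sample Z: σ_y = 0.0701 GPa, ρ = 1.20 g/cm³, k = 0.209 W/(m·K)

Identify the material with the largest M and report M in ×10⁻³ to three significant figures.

sample A, M = 7.93×10⁻³

Screen on constraints: k ≥ 22.7 W/(m·K). Survivors: sample L, sample A, sample B.
After converting to SI:
  sample L: σ_y = 152.0 MPa, ρ = 1850 kg/m³
  sample A: σ_y = 475.0 MPa, ρ = 2750 kg/m³
  sample B: σ_y = 157.2 MPa, ρ = 7136 kg/m³
  sample A: M = 7.93×10⁻³
  sample L: M = 6.66×10⁻³
  sample B: M = 1.76×10⁻³
Sample A ranks first.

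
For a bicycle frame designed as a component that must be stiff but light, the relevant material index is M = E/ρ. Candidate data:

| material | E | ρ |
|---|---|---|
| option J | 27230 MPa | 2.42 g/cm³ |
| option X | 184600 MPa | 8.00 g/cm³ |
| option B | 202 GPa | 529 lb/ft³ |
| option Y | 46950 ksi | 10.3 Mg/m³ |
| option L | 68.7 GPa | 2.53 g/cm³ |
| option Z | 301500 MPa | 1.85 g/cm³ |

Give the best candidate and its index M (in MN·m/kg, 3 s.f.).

option Z, M = 163 MN·m/kg

After converting to SI:
  option J: E = 27.23 GPa, ρ = 2420 kg/m³
  option X: E = 184.6 GPa, ρ = 8000 kg/m³
  option B: E = 202.0 GPa, ρ = 8474 kg/m³
  option Y: E = 323.7 GPa, ρ = 10300 kg/m³
  option L: E = 68.70 GPa, ρ = 2530 kg/m³
  option Z: E = 301.5 GPa, ρ = 1850 kg/m³
  option Z: M = 163 MN·m/kg
  option Y: M = 31.4 MN·m/kg
  option L: M = 27.2 MN·m/kg
  option B: M = 23.8 MN·m/kg
  option X: M = 23.1 MN·m/kg
  option J: M = 11.3 MN·m/kg
Option Z ranks first.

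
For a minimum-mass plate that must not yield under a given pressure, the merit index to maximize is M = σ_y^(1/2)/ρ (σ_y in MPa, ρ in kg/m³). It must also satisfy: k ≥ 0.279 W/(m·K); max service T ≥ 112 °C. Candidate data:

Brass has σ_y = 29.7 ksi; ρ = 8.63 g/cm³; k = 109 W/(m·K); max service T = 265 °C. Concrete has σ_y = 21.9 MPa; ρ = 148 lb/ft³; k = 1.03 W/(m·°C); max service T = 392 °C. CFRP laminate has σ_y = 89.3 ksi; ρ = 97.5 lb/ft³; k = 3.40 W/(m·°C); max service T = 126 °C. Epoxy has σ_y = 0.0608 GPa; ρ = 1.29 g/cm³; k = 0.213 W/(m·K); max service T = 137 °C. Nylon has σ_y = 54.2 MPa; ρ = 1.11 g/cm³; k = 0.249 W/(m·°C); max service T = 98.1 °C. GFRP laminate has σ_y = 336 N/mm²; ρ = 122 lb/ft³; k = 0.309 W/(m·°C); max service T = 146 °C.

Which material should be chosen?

Screen on constraints: k ≥ 0.279 W/(m·K); max service T ≥ 112 °C. Survivors: brass, concrete, CFRP laminate, GFRP laminate.
After converting to SI:
  brass: σ_y = 204.8 MPa, ρ = 8630 kg/m³
  concrete: σ_y = 21.90 MPa, ρ = 2371 kg/m³
  CFRP laminate: σ_y = 615.7 MPa, ρ = 1562 kg/m³
  GFRP laminate: σ_y = 336.0 MPa, ρ = 1954 kg/m³
  CFRP laminate: M = 15.9×10⁻³
  GFRP laminate: M = 9.38×10⁻³
  concrete: M = 1.97×10⁻³
  brass: M = 1.66×10⁻³
CFRP laminate has the largest M.

CFRP laminate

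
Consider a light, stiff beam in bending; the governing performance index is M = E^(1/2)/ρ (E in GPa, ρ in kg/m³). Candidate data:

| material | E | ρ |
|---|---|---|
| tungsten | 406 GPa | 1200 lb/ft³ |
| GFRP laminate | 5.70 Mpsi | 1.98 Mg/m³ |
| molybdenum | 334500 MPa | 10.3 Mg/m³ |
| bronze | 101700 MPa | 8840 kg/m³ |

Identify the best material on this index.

GFRP laminate

In SI units:
  tungsten: E = 406.0 GPa, ρ = 19220 kg/m³
  GFRP laminate: E = 39.30 GPa, ρ = 1980 kg/m³
  molybdenum: E = 334.5 GPa, ρ = 10300 kg/m³
  bronze: E = 101.7 GPa, ρ = 8840 kg/m³
  GFRP laminate: M = 3.17×10⁻³
  molybdenum: M = 1.78×10⁻³
  bronze: M = 1.14×10⁻³
  tungsten: M = 1.05×10⁻³
The maximum is for GFRP laminate.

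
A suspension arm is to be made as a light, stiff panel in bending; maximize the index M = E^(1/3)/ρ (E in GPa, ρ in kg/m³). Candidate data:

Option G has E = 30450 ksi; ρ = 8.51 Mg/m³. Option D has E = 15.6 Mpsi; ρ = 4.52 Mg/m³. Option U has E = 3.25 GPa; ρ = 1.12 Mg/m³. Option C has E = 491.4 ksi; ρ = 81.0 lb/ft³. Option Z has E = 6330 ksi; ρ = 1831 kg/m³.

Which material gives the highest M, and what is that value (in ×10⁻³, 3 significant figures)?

option Z, M = 1.92×10⁻³

After converting to SI:
  option G: E = 209.9 GPa, ρ = 8510 kg/m³
  option D: E = 107.6 GPa, ρ = 4520 kg/m³
  option U: E = 3.250 GPa, ρ = 1120 kg/m³
  option C: E = 3.388 GPa, ρ = 1297 kg/m³
  option Z: E = 43.64 GPa, ρ = 1831 kg/m³
  option Z: M = 1.92×10⁻³
  option U: M = 1.32×10⁻³
  option C: M = 1.16×10⁻³
  option D: M = 1.05×10⁻³
  option G: M = 0.698×10⁻³
Highest index: option Z.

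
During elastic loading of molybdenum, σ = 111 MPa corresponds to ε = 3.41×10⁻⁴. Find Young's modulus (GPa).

326 GPa

E = σ/ε = 111 MPa / 3.41×10⁻⁴ = 325500 MPa = 326 GPa.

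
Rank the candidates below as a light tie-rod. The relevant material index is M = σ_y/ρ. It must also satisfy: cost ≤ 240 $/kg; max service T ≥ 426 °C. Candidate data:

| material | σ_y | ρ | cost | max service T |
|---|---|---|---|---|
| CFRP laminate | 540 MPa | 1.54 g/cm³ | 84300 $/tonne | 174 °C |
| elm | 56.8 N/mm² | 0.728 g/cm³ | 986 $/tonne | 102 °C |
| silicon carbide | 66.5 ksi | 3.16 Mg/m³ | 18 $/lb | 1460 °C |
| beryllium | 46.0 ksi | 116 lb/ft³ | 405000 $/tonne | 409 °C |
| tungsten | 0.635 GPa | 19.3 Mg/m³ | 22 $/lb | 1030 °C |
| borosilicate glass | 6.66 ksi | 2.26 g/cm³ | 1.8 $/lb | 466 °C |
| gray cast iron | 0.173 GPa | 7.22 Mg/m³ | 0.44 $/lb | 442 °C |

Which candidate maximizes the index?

silicon carbide

Screen on constraints: cost ≤ 240 $/kg; max service T ≥ 426 °C. Survivors: silicon carbide, tungsten, borosilicate glass, gray cast iron.
After converting to SI:
  silicon carbide: σ_y = 458.5 MPa, ρ = 3160 kg/m³
  tungsten: σ_y = 635.0 MPa, ρ = 19300 kg/m³
  borosilicate glass: σ_y = 45.92 MPa, ρ = 2260 kg/m³
  gray cast iron: σ_y = 173.0 MPa, ρ = 7220 kg/m³
  silicon carbide: M = 145 kN·m/kg
  tungsten: M = 32.9 kN·m/kg
  gray cast iron: M = 24.0 kN·m/kg
  borosilicate glass: M = 20.3 kN·m/kg
Silicon carbide ranks first.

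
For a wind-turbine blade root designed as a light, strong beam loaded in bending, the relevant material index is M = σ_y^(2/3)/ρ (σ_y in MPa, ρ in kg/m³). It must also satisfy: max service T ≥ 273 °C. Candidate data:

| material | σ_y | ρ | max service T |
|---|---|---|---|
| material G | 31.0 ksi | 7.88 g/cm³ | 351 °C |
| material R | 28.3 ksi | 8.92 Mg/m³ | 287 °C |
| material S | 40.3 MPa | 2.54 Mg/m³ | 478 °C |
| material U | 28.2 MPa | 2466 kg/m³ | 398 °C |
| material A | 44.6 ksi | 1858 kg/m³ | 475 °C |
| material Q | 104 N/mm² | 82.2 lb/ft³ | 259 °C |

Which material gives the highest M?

Screen on constraints: max service T ≥ 273 °C. Survivors: material G, material R, material S, material U, material A.
Convert each candidate to consistent units, then evaluate M:
  material G: σ_y = 213.7 MPa, ρ = 7880 kg/m³
  material R: σ_y = 195.1 MPa, ρ = 8920 kg/m³
  material S: σ_y = 40.30 MPa, ρ = 2540 kg/m³
  material U: σ_y = 28.20 MPa, ρ = 2466 kg/m³
  material A: σ_y = 307.5 MPa, ρ = 1858 kg/m³
  material A: M = 24.5×10⁻³
  material S: M = 4.63×10⁻³
  material G: M = 4.54×10⁻³
  material R: M = 3.77×10⁻³
  material U: M = 3.76×10⁻³
Material A ranks first.

material A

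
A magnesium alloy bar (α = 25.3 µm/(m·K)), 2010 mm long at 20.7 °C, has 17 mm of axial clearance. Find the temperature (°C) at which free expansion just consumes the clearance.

α·L₀·ΔT = 17.0 mm ⇒ ΔT = 17.0 / (25.3×10⁻⁶ × 2010.0) = 334.3 K.
T = 20.7 + 334.3 = 355.0 °C.

355 °C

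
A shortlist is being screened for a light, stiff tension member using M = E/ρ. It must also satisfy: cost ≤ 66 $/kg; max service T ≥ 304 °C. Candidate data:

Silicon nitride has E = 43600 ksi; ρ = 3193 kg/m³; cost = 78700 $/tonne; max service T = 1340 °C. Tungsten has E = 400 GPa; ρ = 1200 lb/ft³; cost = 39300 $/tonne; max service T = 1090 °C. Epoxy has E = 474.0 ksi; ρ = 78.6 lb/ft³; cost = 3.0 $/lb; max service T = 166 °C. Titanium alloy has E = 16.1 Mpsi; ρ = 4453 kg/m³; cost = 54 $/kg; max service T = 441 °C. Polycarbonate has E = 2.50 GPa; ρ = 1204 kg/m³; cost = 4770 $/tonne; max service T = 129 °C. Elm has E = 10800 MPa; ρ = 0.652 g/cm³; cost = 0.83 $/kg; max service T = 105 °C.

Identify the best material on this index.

Screen on constraints: cost ≤ 66 $/kg; max service T ≥ 304 °C. Survivors: tungsten, titanium alloy.
Putting every candidate on a common basis:
  tungsten: E = 400.0 GPa, ρ = 19220 kg/m³
  titanium alloy: E = 111.0 GPa, ρ = 4453 kg/m³
  titanium alloy: M = 24.9 MN·m/kg
  tungsten: M = 20.8 MN·m/kg
Titanium alloy has the largest M.

titanium alloy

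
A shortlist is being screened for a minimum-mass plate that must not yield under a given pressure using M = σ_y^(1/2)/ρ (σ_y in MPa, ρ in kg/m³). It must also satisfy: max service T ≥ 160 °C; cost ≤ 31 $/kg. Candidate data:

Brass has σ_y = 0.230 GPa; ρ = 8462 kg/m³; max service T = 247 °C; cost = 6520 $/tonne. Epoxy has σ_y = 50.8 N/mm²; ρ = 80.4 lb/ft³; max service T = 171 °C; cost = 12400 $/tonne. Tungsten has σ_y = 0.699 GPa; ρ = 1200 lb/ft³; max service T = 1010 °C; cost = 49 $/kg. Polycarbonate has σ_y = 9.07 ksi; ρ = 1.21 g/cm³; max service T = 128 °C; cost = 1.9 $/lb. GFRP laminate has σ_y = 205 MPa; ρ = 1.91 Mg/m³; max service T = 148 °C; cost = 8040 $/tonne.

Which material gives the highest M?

Screen on constraints: max service T ≥ 160 °C; cost ≤ 31 $/kg. Survivors: brass, epoxy.
In SI units:
  brass: σ_y = 230.0 MPa, ρ = 8462 kg/m³
  epoxy: σ_y = 50.80 MPa, ρ = 1288 kg/m³
  epoxy: M = 5.53×10⁻³
  brass: M = 1.79×10⁻³
Epoxy has the largest M.

epoxy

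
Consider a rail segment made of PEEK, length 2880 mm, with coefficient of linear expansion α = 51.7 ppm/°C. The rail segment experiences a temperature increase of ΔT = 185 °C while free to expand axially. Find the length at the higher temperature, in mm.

2907.5 mm

ΔL = α·L₀·ΔT = 51.7×10⁻⁶ × 2880 mm × 185.0 K = 27.5 mm.
L = L₀ + ΔL = 2880 + 27.5 = 2907.5 mm.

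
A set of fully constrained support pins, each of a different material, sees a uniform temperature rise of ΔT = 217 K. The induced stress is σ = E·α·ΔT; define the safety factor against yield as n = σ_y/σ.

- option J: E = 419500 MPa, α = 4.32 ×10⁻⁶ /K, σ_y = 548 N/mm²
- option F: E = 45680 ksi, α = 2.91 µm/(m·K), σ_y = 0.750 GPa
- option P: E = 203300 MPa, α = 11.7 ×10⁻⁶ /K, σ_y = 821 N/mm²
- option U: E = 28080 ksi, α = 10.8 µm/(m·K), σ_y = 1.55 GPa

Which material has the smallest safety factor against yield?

In consistent units (E in GPa, α in ×10⁻⁶/K, σ_y in MPa):
  option J: E = 419.5, α = 4.32, σ_y = 548.0 → σ = 393 MPa, n = 1.39
  option F: E = 315.0, α = 2.91, σ_y = 750.0 → σ = 199 MPa, n = 3.77
  option P: E = 203.3, α = 11.7, σ_y = 821.0 → σ = 516 MPa, n = 1.59
  option U: E = 193.6, α = 10.8, σ_y = 1550 → σ = 454 MPa, n = 3.42
Smallest n: option J with n = 1.39.

option J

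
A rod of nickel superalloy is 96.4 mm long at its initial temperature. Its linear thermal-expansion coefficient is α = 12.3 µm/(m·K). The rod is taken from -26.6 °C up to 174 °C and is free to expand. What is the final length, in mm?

96.638 mm

ΔT = 174 − (-26.6) = 200.6 K.
ΔL = α·L₀·ΔT = 12.3×10⁻⁶ × 96.4 mm × 200.6 K = 0.238 mm.
L = L₀ + ΔL = 96.4 + 0.238 = 96.638 mm.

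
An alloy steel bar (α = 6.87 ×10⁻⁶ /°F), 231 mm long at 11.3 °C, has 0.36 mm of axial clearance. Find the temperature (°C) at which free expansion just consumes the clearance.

137 °C

α = 6.87×10⁻⁶/°F × 9/5 = 12.4×10⁻⁶/K.
α·L₀·ΔT = 0.36 mm ⇒ ΔT = 0.36 / (12.4×10⁻⁶ × 231.0) = 126.0 K.
T = 11.3 + 126.0 = 137.3 °C.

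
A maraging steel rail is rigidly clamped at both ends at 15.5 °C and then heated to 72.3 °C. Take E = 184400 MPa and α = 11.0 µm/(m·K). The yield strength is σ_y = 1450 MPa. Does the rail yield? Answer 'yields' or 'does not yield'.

E = 184400 MPa = 184.4 GPa.
ΔT = 56.80 K. Constrained thermal stress σ = E·α·ΔT = 184.4×10³ MPa × 11.0×10⁻⁶ × 56.80 = 115 MPa (compressive).
Compare to σ_y = 1450 MPa: σ < σ_y, so it does not yield.

does not yield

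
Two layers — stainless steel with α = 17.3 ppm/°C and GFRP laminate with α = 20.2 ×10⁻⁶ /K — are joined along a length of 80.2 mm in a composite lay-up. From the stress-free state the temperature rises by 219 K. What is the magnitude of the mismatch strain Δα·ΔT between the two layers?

Δα = |17.3 − 20.2|×10⁻⁶/K = 2.90×10⁻⁶/K.
Mismatch strain = Δα·ΔT = 2.90×10⁻⁶ × 219.0 = 6.35×10⁻⁴.

6.35×10⁻⁴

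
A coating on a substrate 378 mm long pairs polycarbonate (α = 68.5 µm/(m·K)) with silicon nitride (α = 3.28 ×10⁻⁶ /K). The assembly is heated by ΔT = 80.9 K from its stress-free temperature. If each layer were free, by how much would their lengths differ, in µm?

1990 µm

Δα = |68.5 − 3.28|×10⁻⁶/K = 65.2×10⁻⁶/K.
ΔL_mismatch = Δα·L·ΔT = 65.2×10⁻⁶ × 378.0 mm × 80.9 K = 1990 µm.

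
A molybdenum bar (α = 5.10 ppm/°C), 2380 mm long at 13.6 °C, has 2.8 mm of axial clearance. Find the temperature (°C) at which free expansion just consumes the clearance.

α·L₀·ΔT = 2.8 mm ⇒ ΔT = 2.8 / (5.10×10⁻⁶ × 2380.0) = 230.7 K.
T = 13.6 + 230.7 = 244.3 °C.

244 °C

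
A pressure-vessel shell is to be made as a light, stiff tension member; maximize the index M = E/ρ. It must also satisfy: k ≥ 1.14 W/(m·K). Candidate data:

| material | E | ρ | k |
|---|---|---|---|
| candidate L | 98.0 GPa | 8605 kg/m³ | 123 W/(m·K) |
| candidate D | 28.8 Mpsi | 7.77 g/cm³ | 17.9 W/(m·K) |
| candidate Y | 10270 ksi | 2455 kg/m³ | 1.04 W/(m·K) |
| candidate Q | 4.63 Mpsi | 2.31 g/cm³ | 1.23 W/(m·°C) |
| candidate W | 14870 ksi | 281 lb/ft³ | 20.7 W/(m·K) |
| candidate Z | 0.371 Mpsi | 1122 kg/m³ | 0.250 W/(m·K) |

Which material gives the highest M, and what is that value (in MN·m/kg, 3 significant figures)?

Screen on constraints: k ≥ 1.14 W/(m·K). Survivors: candidate L, candidate D, candidate Q, candidate W.
Putting every candidate on a common basis:
  candidate L: E = 98.00 GPa, ρ = 8605 kg/m³
  candidate D: E = 198.6 GPa, ρ = 7770 kg/m³
  candidate Q: E = 31.92 GPa, ρ = 2310 kg/m³
  candidate W: E = 102.5 GPa, ρ = 4501 kg/m³
  candidate D: M = 25.6 MN·m/kg
  candidate W: M = 22.8 MN·m/kg
  candidate Q: M = 13.8 MN·m/kg
  candidate L: M = 11.4 MN·m/kg
The maximum is for candidate D.

candidate D, M = 25.6 MN·m/kg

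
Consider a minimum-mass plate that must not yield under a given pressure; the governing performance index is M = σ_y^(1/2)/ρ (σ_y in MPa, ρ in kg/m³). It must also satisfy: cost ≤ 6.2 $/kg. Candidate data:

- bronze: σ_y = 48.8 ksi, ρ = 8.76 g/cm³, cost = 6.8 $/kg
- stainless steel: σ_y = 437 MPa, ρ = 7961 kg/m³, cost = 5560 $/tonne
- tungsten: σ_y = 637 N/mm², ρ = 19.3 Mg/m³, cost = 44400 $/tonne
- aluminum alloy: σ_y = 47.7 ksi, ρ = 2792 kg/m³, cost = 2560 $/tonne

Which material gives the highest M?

aluminum alloy

Screen on constraints: cost ≤ 6.2 $/kg. Survivors: stainless steel, aluminum alloy.
After converting to SI:
  stainless steel: σ_y = 437.0 MPa, ρ = 7961 kg/m³
  aluminum alloy: σ_y = 328.9 MPa, ρ = 2792 kg/m³
  aluminum alloy: M = 6.50×10⁻³
  stainless steel: M = 2.63×10⁻³
Aluminum alloy ranks first.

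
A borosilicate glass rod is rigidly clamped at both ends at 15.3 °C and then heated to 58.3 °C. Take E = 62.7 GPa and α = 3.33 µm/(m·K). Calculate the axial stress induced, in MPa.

8.98 MPa

ΔT = 43.00 K. Constrained thermal stress σ = E·α·ΔT = 62.70×10³ MPa × 3.33×10⁻⁶ × 43.00 = 8.98 MPa (compressive).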